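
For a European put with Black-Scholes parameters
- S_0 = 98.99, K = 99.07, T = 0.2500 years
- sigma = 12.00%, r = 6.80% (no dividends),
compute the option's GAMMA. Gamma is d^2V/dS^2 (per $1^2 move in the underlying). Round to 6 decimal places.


Answer: Gamma = 0.064216

Derivation:
d1 = 0.2998693991; d2 = 0.2398693991
phi(d1) = 0.3814027554; exp(-qT) = 1.0000000000; exp(-rT) = 0.9831436846
Gamma = exp(-qT) * phi(d1) / (S * sigma * sqrt(T)) = 1.0000000000 * 0.3814027554 / (98.9900 * 0.1200 * 0.5000000000) = 0.064216


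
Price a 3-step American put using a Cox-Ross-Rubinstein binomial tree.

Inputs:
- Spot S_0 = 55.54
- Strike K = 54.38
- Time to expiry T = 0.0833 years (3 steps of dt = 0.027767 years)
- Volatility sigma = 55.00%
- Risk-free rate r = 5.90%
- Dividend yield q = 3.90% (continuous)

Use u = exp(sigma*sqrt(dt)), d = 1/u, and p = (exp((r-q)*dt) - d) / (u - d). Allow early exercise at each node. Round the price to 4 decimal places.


Answer: Price = V(0,0) = 3.1498

Derivation:
dt = T/N = 0.027767
u = exp(sigma*sqrt(dt)) = 1.095979; d = 1/u = 0.912426
p = (exp((r-q)*dt) - d) / (u - d) = 0.480130
Discount per step: exp(-r*dt) = 0.998363
Stock lattice S(k, i) with i counting down-moves:
  k=0: S(0,0) = 55.5400
  k=1: S(1,0) = 60.8707; S(1,1) = 50.6761
  k=2: S(2,0) = 66.7130; S(2,1) = 55.5400; S(2,2) = 46.2382
  k=3: S(3,0) = 73.1161; S(3,1) = 60.8707; S(3,2) = 50.6761; S(3,3) = 42.1890
Terminal payoffs V(N, i) = max(K - S_T, 0):
  V(3,0) = 0.000000; V(3,1) = 0.000000; V(3,2) = 3.703862; V(3,3) = 12.191044
Backward induction: V(k, i) = exp(-r*dt) * [p * V(k+1, i) + (1-p) * V(k+1, i+1)]; then take max(V_cont, immediate exercise) for American.
  V(2,0) = exp(-r*dt) * [p*0.000000 + (1-p)*0.000000] = 0.000000; exercise = 0.000000; V(2,0) = max -> 0.000000
  V(2,1) = exp(-r*dt) * [p*0.000000 + (1-p)*3.703862] = 1.922374; exercise = 0.000000; V(2,1) = max -> 1.922374
  V(2,2) = exp(-r*dt) * [p*3.703862 + (1-p)*12.191044] = 8.102806; exercise = 8.141776; V(2,2) = max -> 8.141776
  V(1,0) = exp(-r*dt) * [p*0.000000 + (1-p)*1.922374] = 0.997748; exercise = 0.000000; V(1,0) = max -> 0.997748
  V(1,1) = exp(-r*dt) * [p*1.922374 + (1-p)*8.141776] = 5.147214; exercise = 3.703862; V(1,1) = max -> 5.147214
  V(0,0) = exp(-r*dt) * [p*0.997748 + (1-p)*5.147214] = 3.149766; exercise = 0.000000; V(0,0) = max -> 3.149766


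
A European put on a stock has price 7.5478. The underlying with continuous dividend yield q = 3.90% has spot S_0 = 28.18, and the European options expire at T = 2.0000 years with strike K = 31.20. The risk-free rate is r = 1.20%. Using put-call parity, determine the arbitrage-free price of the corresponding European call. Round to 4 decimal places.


Answer: Call price = 3.1532

Derivation:
Put-call parity: C - P = S_0 * exp(-qT) - K * exp(-rT).
S_0 * exp(-qT) = 28.1800 * 0.92496443 = 26.06549754
K * exp(-rT) = 31.2000 * 0.97628571 = 30.46011414
C = P + S*exp(-qT) - K*exp(-rT)
C = 7.5478 + 26.06549754 - 30.46011414 = 3.1532


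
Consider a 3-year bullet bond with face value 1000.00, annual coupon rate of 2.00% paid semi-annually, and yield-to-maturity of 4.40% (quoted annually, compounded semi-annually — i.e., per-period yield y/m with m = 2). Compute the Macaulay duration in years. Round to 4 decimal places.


Answer: Macaulay duration = 2.9236 years

Derivation:
Coupon per period c = face * coupon_rate / m = 10.000000
Periods per year m = 2; per-period yield y/m = 0.022000
Number of cashflows N = 6
Cashflows (t years, CF_t, discount factor 1/(1+y/m)^(m*t), PV):
  t = 0.5000: CF_t = 10.000000, DF = 0.978474, PV = 9.784736
  t = 1.0000: CF_t = 10.000000, DF = 0.957411, PV = 9.574105
  t = 1.5000: CF_t = 10.000000, DF = 0.936801, PV = 9.368009
  t = 2.0000: CF_t = 10.000000, DF = 0.916635, PV = 9.166350
  t = 2.5000: CF_t = 10.000000, DF = 0.896903, PV = 8.969031
  t = 3.0000: CF_t = 1010.000000, DF = 0.877596, PV = 886.371940
Price P = sum_t PV_t = 933.234171
Macaulay numerator sum_t t * PV_t:
  t * PV_t at t = 0.5000: 4.892368
  t * PV_t at t = 1.0000: 9.574105
  t * PV_t at t = 1.5000: 14.052014
  t * PV_t at t = 2.0000: 18.332699
  t * PV_t at t = 2.5000: 22.422577
  t * PV_t at t = 3.0000: 2659.115819
Macaulay duration D = (sum_t t * PV_t) / P = 2728.389583 / 933.234171 = 2.923585


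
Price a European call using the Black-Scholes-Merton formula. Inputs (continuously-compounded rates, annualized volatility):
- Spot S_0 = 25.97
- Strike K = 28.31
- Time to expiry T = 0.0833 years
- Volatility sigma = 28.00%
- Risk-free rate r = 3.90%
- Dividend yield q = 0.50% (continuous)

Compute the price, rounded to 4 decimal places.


d1 = (ln(S/K) + (r - q + 0.5*sigma^2) * T) / (sigma * sqrt(T)) = -0.99211318
d2 = d1 - sigma * sqrt(T) = -1.07292605
exp(-rT) = 0.99675657; exp(-qT) = 0.99958359
C = S_0 * exp(-qT) * N(d1) - K * exp(-rT) * N(d2)
N(d1) = 0.16057116; N(d2) = 0.14165215
C = 25.9700 * 0.99958359 * 0.16057116 - 28.3100 * 0.99675657 * 0.14165215 = 0.1711

Answer: Price = 0.1711


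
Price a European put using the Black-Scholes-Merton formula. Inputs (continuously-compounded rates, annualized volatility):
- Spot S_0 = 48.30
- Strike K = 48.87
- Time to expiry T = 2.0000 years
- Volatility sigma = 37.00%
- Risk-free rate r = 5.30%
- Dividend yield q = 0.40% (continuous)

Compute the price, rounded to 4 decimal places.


Answer: Price = 7.6261

Derivation:
d1 = (ln(S/K) + (r - q + 0.5*sigma^2) * T) / (sigma * sqrt(T)) = 0.42649594
d2 = d1 - sigma * sqrt(T) = -0.09676307
exp(-rT) = 0.89942465; exp(-qT) = 0.99203191
P = K * exp(-rT) * N(-d2) - S_0 * exp(-qT) * N(-d1)
N(-d1) = 0.33487325; N(-d2) = 0.53854273
P = 48.8700 * 0.89942465 * 0.53854273 - 48.3000 * 0.99203191 * 0.33487325 = 7.6261


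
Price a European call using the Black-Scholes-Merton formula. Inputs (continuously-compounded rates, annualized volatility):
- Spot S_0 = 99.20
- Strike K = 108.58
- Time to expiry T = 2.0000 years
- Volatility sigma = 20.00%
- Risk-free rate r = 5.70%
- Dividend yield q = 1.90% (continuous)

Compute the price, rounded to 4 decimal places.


Answer: Price = 10.1417

Derivation:
d1 = (ln(S/K) + (r - q + 0.5*sigma^2) * T) / (sigma * sqrt(T)) = 0.09068922
d2 = d1 - sigma * sqrt(T) = -0.19215349
exp(-rT) = 0.89225796; exp(-qT) = 0.96271294
C = S_0 * exp(-qT) * N(d1) - K * exp(-rT) * N(d2)
N(d1) = 0.53613023; N(d2) = 0.42381099
C = 99.2000 * 0.96271294 * 0.53613023 - 108.5800 * 0.89225796 * 0.42381099 = 10.1417


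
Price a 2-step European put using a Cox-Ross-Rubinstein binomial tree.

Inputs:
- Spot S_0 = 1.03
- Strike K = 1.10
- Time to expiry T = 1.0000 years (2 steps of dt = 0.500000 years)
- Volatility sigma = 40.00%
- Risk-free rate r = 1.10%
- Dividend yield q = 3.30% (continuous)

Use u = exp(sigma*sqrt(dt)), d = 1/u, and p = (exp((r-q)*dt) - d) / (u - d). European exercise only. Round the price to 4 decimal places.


dt = T/N = 0.500000
u = exp(sigma*sqrt(dt)) = 1.326896; d = 1/u = 0.753638
p = (exp((r-q)*dt) - d) / (u - d) = 0.410674
Discount per step: exp(-r*dt) = 0.994515
Stock lattice S(k, i) with i counting down-moves:
  k=0: S(0,0) = 1.0300
  k=1: S(1,0) = 1.3667; S(1,1) = 0.7762
  k=2: S(2,0) = 1.8135; S(2,1) = 1.0300; S(2,2) = 0.5850
Terminal payoffs V(N, i) = max(K - S_T, 0):
  V(2,0) = 0.000000; V(2,1) = 0.070000; V(2,2) = 0.514990
Backward induction: V(k, i) = exp(-r*dt) * [p * V(k+1, i) + (1-p) * V(k+1, i+1)].
  V(1,0) = exp(-r*dt) * [p*0.000000 + (1-p)*0.070000] = 0.041027
  V(1,1) = exp(-r*dt) * [p*0.070000 + (1-p)*0.514990] = 0.330422
  V(0,0) = exp(-r*dt) * [p*0.041027 + (1-p)*0.330422] = 0.210415

Answer: Price = V(0,0) = 0.2104


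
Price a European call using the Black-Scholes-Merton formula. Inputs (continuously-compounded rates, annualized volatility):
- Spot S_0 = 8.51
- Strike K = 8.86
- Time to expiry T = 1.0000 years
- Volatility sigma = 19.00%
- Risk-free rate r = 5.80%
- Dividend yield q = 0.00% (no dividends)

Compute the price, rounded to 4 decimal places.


d1 = (ln(S/K) + (r - q + 0.5*sigma^2) * T) / (sigma * sqrt(T)) = 0.18813252
d2 = d1 - sigma * sqrt(T) = -0.00186748
exp(-rT) = 0.94364995; exp(-qT) = 1.00000000
C = S_0 * exp(-qT) * N(d1) - K * exp(-rT) * N(d2)
N(d1) = 0.57461361; N(d2) = 0.49925498
C = 8.5100 * 1.00000000 * 0.57461361 - 8.8600 * 0.94364995 * 0.49925498 = 0.7158

Answer: Price = 0.7158


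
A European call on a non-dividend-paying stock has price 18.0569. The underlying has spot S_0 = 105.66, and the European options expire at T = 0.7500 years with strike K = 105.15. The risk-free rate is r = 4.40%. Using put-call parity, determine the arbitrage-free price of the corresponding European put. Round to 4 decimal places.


Put-call parity: C - P = S_0 * exp(-qT) - K * exp(-rT).
S_0 * exp(-qT) = 105.6600 * 1.00000000 = 105.66000000
K * exp(-rT) = 105.1500 * 0.96753856 = 101.73667954
P = C - S*exp(-qT) + K*exp(-rT)
P = 18.0569 - 105.66000000 + 101.73667954 = 14.1336

Answer: Put price = 14.1336


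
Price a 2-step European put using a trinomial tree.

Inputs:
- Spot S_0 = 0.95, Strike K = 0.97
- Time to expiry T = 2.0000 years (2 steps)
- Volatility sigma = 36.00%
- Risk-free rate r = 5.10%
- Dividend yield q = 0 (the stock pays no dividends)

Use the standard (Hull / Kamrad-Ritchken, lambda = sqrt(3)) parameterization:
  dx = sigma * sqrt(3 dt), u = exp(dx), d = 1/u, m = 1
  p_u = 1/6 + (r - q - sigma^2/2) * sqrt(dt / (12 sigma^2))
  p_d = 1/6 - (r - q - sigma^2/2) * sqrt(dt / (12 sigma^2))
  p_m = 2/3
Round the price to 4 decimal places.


Answer: Price = V(0,0) = 0.1275

Derivation:
dt = T/N = 1.000000; dx = sigma*sqrt(3*dt) = 0.623538
u = exp(dx) = 1.865517; d = 1/u = 0.536044
p_u = 0.155601, p_m = 0.666667, p_d = 0.177733
Discount per step: exp(-r*dt) = 0.950279
Stock lattice S(k, j) with j the centered position index:
  k=0: S(0,+0) = 0.9500
  k=1: S(1,-1) = 0.5092; S(1,+0) = 0.9500; S(1,+1) = 1.7722
  k=2: S(2,-2) = 0.2730; S(2,-1) = 0.5092; S(2,+0) = 0.9500; S(2,+1) = 1.7722; S(2,+2) = 3.3061
Terminal payoffs V(N, j) = max(K - S_T, 0):
  V(2,-2) = 0.697024; V(2,-1) = 0.460758; V(2,+0) = 0.020000; V(2,+1) = 0.000000; V(2,+2) = 0.000000
Backward induction: V(k, j) = exp(-r*dt) * [p_u * V(k+1, j+1) + p_m * V(k+1, j) + p_d * V(k+1, j-1)]
  V(1,-1) = exp(-r*dt) * [p_u*0.020000 + p_m*0.460758 + p_d*0.697024] = 0.412580
  V(1,+0) = exp(-r*dt) * [p_u*0.000000 + p_m*0.020000 + p_d*0.460758] = 0.090490
  V(1,+1) = exp(-r*dt) * [p_u*0.000000 + p_m*0.000000 + p_d*0.020000] = 0.003378
  V(0,+0) = exp(-r*dt) * [p_u*0.003378 + p_m*0.090490 + p_d*0.412580] = 0.127510


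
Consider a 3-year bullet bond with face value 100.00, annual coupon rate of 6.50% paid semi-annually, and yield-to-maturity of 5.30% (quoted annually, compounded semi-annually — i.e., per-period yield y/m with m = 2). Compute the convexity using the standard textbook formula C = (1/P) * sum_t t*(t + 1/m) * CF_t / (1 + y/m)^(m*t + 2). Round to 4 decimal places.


Answer: Convexity = 8.9853

Derivation:
Coupon per period c = face * coupon_rate / m = 3.250000
Periods per year m = 2; per-period yield y/m = 0.026500
Number of cashflows N = 6
Cashflows (t years, CF_t, discount factor 1/(1+y/m)^(m*t), PV):
  t = 0.5000: CF_t = 3.250000, DF = 0.974184, PV = 3.166098
  t = 1.0000: CF_t = 3.250000, DF = 0.949035, PV = 3.084363
  t = 1.5000: CF_t = 3.250000, DF = 0.924535, PV = 3.004737
  t = 2.0000: CF_t = 3.250000, DF = 0.900667, PV = 2.927167
  t = 2.5000: CF_t = 3.250000, DF = 0.877415, PV = 2.851600
  t = 3.0000: CF_t = 103.250000, DF = 0.854764, PV = 88.254394
Price P = sum_t PV_t = 103.288360
Convexity numerator sum_t t*(t + 1/m) * CF_t / (1+y/m)^(m*t + 2):
  t = 0.5000: term = 1.502369
  t = 1.0000: term = 4.390751
  t = 1.5000: term = 8.554800
  t = 2.0000: term = 13.889917
  t = 2.5000: term = 20.297005
  t = 3.0000: term = 879.443067
Convexity = (1/P) * sum = 928.077908 / 103.288360 = 8.985310


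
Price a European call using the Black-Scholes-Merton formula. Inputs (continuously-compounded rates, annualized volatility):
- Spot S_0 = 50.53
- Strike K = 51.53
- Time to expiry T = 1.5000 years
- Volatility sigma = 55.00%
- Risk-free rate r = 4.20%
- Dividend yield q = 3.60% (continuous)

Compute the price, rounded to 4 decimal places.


d1 = (ln(S/K) + (r - q + 0.5*sigma^2) * T) / (sigma * sqrt(T)) = 0.32107326
d2 = d1 - sigma * sqrt(T) = -0.35253642
exp(-rT) = 0.93894347; exp(-qT) = 0.94743211
C = S_0 * exp(-qT) * N(d1) - K * exp(-rT) * N(d2)
N(d1) = 0.62592256; N(d2) = 0.36221801
C = 50.5300 * 0.94743211 * 0.62592256 - 51.5300 * 0.93894347 * 0.36221801 = 12.4398

Answer: Price = 12.4398


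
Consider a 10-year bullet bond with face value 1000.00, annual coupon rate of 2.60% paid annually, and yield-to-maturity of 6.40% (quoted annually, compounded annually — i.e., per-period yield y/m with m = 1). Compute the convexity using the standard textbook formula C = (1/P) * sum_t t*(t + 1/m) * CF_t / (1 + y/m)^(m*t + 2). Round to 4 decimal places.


Answer: Convexity = 80.7037

Derivation:
Coupon per period c = face * coupon_rate / m = 26.000000
Periods per year m = 1; per-period yield y/m = 0.064000
Number of cashflows N = 10
Cashflows (t years, CF_t, discount factor 1/(1+y/m)^(m*t), PV):
  t = 1.0000: CF_t = 26.000000, DF = 0.939850, PV = 24.436090
  t = 2.0000: CF_t = 26.000000, DF = 0.883317, PV = 22.966250
  t = 3.0000: CF_t = 26.000000, DF = 0.830185, PV = 21.584822
  t = 4.0000: CF_t = 26.000000, DF = 0.780249, PV = 20.286486
  t = 5.0000: CF_t = 26.000000, DF = 0.733317, PV = 19.066247
  t = 6.0000: CF_t = 26.000000, DF = 0.689208, PV = 17.919405
  t = 7.0000: CF_t = 26.000000, DF = 0.647752, PV = 16.841546
  t = 8.0000: CF_t = 26.000000, DF = 0.608789, PV = 15.828521
  t = 9.0000: CF_t = 26.000000, DF = 0.572170, PV = 14.876429
  t = 10.0000: CF_t = 1026.000000, DF = 0.537754, PV = 551.735694
Price P = sum_t PV_t = 725.541490
Convexity numerator sum_t t*(t + 1/m) * CF_t / (1+y/m)^(m*t + 2):
  t = 1.0000: term = 43.169643
  t = 2.0000: term = 121.718919
  t = 3.0000: term = 228.794960
  t = 4.0000: term = 358.388096
  t = 5.0000: term = 505.246376
  t = 6.0000: term = 664.797863
  t = 7.0000: term = 833.080029
  t = 8.0000: term = 1006.675652
  t = 9.0000: term = 1182.654667
  t = 10.0000: term = 53609.346159
Convexity = (1/P) * sum = 58553.872364 / 725.541490 = 80.703686


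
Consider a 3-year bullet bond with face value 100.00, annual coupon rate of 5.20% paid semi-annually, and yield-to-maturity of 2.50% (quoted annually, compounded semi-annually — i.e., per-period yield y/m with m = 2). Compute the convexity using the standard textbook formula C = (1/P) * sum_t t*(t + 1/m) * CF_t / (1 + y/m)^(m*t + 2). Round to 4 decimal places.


Coupon per period c = face * coupon_rate / m = 2.600000
Periods per year m = 2; per-period yield y/m = 0.012500
Number of cashflows N = 6
Cashflows (t years, CF_t, discount factor 1/(1+y/m)^(m*t), PV):
  t = 0.5000: CF_t = 2.600000, DF = 0.987654, PV = 2.567901
  t = 1.0000: CF_t = 2.600000, DF = 0.975461, PV = 2.536199
  t = 1.5000: CF_t = 2.600000, DF = 0.963418, PV = 2.504888
  t = 2.0000: CF_t = 2.600000, DF = 0.951524, PV = 2.473963
  t = 2.5000: CF_t = 2.600000, DF = 0.939777, PV = 2.443420
  t = 3.0000: CF_t = 102.600000, DF = 0.928175, PV = 95.230742
Price P = sum_t PV_t = 107.757113
Convexity numerator sum_t t*(t + 1/m) * CF_t / (1+y/m)^(m*t + 2):
  t = 0.5000: term = 1.252444
  t = 1.0000: term = 3.710945
  t = 1.5000: term = 7.330261
  t = 2.0000: term = 12.066273
  t = 2.5000: term = 17.875961
  t = 3.0000: term = 975.385746
Convexity = (1/P) * sum = 1017.621630 / 107.757113 = 9.443661

Answer: Convexity = 9.4437


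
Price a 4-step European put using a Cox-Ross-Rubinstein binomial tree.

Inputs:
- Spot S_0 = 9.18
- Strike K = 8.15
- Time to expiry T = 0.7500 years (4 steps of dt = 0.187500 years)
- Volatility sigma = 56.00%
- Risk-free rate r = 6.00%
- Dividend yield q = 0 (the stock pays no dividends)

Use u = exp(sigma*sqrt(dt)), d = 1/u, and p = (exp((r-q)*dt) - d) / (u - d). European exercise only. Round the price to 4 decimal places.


dt = T/N = 0.187500
u = exp(sigma*sqrt(dt)) = 1.274415; d = 1/u = 0.784674
p = (exp((r-q)*dt) - d) / (u - d) = 0.462775
Discount per step: exp(-r*dt) = 0.988813
Stock lattice S(k, i) with i counting down-moves:
  k=0: S(0,0) = 9.1800
  k=1: S(1,0) = 11.6991; S(1,1) = 7.2033
  k=2: S(2,0) = 14.9095; S(2,1) = 9.1800; S(2,2) = 5.6522
  k=3: S(3,0) = 19.0009; S(3,1) = 11.6991; S(3,2) = 7.2033; S(3,3) = 4.4352
  k=4: S(4,0) = 24.2151; S(4,1) = 14.9095; S(4,2) = 9.1800; S(4,3) = 5.6522; S(4,4) = 3.4802
Terminal payoffs V(N, i) = max(K - S_T, 0):
  V(4,0) = 0.000000; V(4,1) = 0.000000; V(4,2) = 0.000000; V(4,3) = 2.497754; V(4,4) = 4.669838
Backward induction: V(k, i) = exp(-r*dt) * [p * V(k+1, i) + (1-p) * V(k+1, i+1)].
  V(3,0) = exp(-r*dt) * [p*0.000000 + (1-p)*0.000000] = 0.000000
  V(3,1) = exp(-r*dt) * [p*0.000000 + (1-p)*0.000000] = 0.000000
  V(3,2) = exp(-r*dt) * [p*0.000000 + (1-p)*2.497754] = 1.326846
  V(3,3) = exp(-r*dt) * [p*2.497754 + (1-p)*4.669838] = 3.623657
  V(2,0) = exp(-r*dt) * [p*0.000000 + (1-p)*0.000000] = 0.000000
  V(2,1) = exp(-r*dt) * [p*0.000000 + (1-p)*1.326846] = 0.704841
  V(2,2) = exp(-r*dt) * [p*1.326846 + (1-p)*3.623657] = 2.532104
  V(1,0) = exp(-r*dt) * [p*0.000000 + (1-p)*0.704841] = 0.374423
  V(1,1) = exp(-r*dt) * [p*0.704841 + (1-p)*2.532104] = 1.667626
  V(0,0) = exp(-r*dt) * [p*0.374423 + (1-p)*1.667626] = 1.057204

Answer: Price = V(0,0) = 1.0572


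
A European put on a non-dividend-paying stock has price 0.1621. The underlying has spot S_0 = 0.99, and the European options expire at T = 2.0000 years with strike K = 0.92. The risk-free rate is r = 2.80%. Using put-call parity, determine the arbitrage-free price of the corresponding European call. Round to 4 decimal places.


Answer: Call price = 0.2822

Derivation:
Put-call parity: C - P = S_0 * exp(-qT) - K * exp(-rT).
S_0 * exp(-qT) = 0.9900 * 1.00000000 = 0.99000000
K * exp(-rT) = 0.9200 * 0.94553914 = 0.86989601
C = P + S*exp(-qT) - K*exp(-rT)
C = 0.1621 + 0.99000000 - 0.86989601 = 0.2822


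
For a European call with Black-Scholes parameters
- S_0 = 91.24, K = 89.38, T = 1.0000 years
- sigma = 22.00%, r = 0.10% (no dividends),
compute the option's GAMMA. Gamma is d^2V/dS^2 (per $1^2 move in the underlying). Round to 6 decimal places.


Answer: Gamma = 0.019449

Derivation:
d1 = 0.2081656996; d2 = -0.0118343004
phi(d1) = 0.3903915721; exp(-qT) = 1.0000000000; exp(-rT) = 0.9990004998
Gamma = exp(-qT) * phi(d1) / (S * sigma * sqrt(T)) = 1.0000000000 * 0.3903915721 / (91.2400 * 0.2200 * 1.0000000000) = 0.019449


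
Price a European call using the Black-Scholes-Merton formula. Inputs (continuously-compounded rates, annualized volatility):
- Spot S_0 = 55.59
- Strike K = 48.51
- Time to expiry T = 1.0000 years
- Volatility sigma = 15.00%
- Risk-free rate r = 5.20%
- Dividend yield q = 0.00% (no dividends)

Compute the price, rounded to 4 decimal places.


d1 = (ln(S/K) + (r - q + 0.5*sigma^2) * T) / (sigma * sqrt(T)) = 1.32988911
d2 = d1 - sigma * sqrt(T) = 1.17988911
exp(-rT) = 0.94932887; exp(-qT) = 1.00000000
C = S_0 * exp(-qT) * N(d1) - K * exp(-rT) * N(d2)
N(d1) = 0.90822260; N(d2) = 0.88097784
C = 55.5900 * 1.00000000 * 0.90822260 - 48.5100 * 0.94932887 * 0.88097784 = 9.9174

Answer: Price = 9.9174


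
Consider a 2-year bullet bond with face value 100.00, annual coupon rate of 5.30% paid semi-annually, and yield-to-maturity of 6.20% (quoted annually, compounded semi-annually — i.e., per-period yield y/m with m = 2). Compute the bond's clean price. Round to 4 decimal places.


Coupon per period c = face * coupon_rate / m = 2.650000
Periods per year m = 2; per-period yield y/m = 0.031000
Number of cashflows N = 4
Cashflows (t years, CF_t, discount factor 1/(1+y/m)^(m*t), PV):
  t = 0.5000: CF_t = 2.650000, DF = 0.969932, PV = 2.570320
  t = 1.0000: CF_t = 2.650000, DF = 0.940768, PV = 2.493036
  t = 1.5000: CF_t = 2.650000, DF = 0.912481, PV = 2.418076
  t = 2.0000: CF_t = 102.650000, DF = 0.885045, PV = 90.849866
Price P = sum_t PV_t = 98.331298

Answer: Price = 98.3313


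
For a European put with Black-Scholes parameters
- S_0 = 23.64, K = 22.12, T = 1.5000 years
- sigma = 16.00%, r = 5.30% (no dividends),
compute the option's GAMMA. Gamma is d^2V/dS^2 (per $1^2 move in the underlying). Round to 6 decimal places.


Answer: Gamma = 0.060374

Derivation:
d1 = 0.8428184705; d2 = 0.6468592911
phi(d1) = 0.2796797668; exp(-qT) = 1.0000000000; exp(-rT) = 0.9235780200
Gamma = exp(-qT) * phi(d1) / (S * sigma * sqrt(T)) = 1.0000000000 * 0.2796797668 / (23.6400 * 0.1600 * 1.2247448714) = 0.060374


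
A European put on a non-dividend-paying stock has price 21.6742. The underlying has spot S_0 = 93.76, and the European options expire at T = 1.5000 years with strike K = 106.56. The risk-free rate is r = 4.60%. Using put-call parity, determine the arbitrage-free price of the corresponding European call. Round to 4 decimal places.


Answer: Call price = 15.9789

Derivation:
Put-call parity: C - P = S_0 * exp(-qT) - K * exp(-rT).
S_0 * exp(-qT) = 93.7600 * 1.00000000 = 93.76000000
K * exp(-rT) = 106.5600 * 0.93332668 = 99.45529103
C = P + S*exp(-qT) - K*exp(-rT)
C = 21.6742 + 93.76000000 - 99.45529103 = 15.9789


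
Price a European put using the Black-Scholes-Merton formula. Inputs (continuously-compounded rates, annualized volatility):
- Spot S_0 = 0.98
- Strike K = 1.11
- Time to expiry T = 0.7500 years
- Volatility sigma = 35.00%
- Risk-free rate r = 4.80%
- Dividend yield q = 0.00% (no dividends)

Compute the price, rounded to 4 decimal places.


Answer: Price = 0.1741

Derivation:
d1 = (ln(S/K) + (r - q + 0.5*sigma^2) * T) / (sigma * sqrt(T)) = -0.14062676
d2 = d1 - sigma * sqrt(T) = -0.44373566
exp(-rT) = 0.96464029; exp(-qT) = 1.00000000
P = K * exp(-rT) * N(-d2) - S_0 * exp(-qT) * N(-d1)
N(-d1) = 0.55591760; N(-d2) = 0.67138314
P = 1.1100 * 0.96464029 * 0.67138314 - 0.9800 * 1.00000000 * 0.55591760 = 0.1741


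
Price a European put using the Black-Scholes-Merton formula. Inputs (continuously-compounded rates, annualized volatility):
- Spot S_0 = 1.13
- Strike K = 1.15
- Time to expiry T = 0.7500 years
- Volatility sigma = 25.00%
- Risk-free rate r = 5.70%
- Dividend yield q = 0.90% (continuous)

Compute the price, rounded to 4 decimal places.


d1 = (ln(S/K) + (r - q + 0.5*sigma^2) * T) / (sigma * sqrt(T)) = 0.19349636
d2 = d1 - sigma * sqrt(T) = -0.02300999
exp(-rT) = 0.95815090; exp(-qT) = 0.99327273
P = K * exp(-rT) * N(-d2) - S_0 * exp(-qT) * N(-d1)
N(-d1) = 0.42328513; N(-d2) = 0.50917885
P = 1.1500 * 0.95815090 * 0.50917885 - 1.1300 * 0.99327273 * 0.42328513 = 0.0860

Answer: Price = 0.0860


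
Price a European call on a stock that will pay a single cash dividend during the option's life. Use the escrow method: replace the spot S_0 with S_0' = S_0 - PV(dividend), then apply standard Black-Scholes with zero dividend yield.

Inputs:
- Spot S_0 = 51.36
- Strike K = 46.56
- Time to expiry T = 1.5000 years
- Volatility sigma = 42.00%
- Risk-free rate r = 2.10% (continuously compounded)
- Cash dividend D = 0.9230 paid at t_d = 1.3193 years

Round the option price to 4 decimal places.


Answer: Price = 12.5966

Derivation:
PV(D) = D * exp(-r * t_d) = 0.9230 * 0.97267497 = 0.89777900
S_0' = S_0 - PV(D) = 51.3600 - 0.89777900 = 50.46222100
d1 = (ln(S_0'/K) + (r + sigma^2/2)*T) / (sigma*sqrt(T)) = 0.47489610
d2 = d1 - sigma*sqrt(T) = -0.03949675
exp(-rT) = 0.96899096
N(d1) = 0.68256948; N(d2) = 0.48424717
C = S_0' * N(d1) - K * exp(-rT) * N(d2) = 50.46222100 * 0.68256948 - 46.5600 * 0.96899096 * 0.48424717 = 12.5966


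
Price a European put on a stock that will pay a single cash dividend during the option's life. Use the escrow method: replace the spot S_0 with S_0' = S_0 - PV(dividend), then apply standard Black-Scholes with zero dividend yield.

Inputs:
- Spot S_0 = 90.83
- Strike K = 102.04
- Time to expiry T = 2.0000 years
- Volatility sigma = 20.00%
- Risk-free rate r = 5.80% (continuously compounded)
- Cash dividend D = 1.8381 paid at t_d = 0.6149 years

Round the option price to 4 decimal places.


PV(D) = D * exp(-r * t_d) = 1.8381 * 0.96496427 = 1.77370083
S_0' = S_0 - PV(D) = 90.8300 - 1.77370083 = 89.05629917
d1 = (ln(S_0'/K) + (r + sigma^2/2)*T) / (sigma*sqrt(T)) = 0.07037074
d2 = d1 - sigma*sqrt(T) = -0.21247197
exp(-rT) = 0.89047522
N(-d1) = 0.47194929; N(-d2) = 0.58413058
P = K * exp(-rT) * N(-d2) - S_0' * N(-d1) = 102.0400 * 0.89047522 * 0.58413058 - 89.05629917 * 0.47194929 = 11.0464

Answer: Price = 11.0464


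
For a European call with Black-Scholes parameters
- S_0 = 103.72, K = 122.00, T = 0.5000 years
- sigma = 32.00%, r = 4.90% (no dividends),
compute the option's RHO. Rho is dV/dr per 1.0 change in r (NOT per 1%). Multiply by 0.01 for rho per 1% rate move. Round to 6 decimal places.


Answer: Rho = 13.992285

Derivation:
d1 = -0.4959739067; d2 = -0.7222480766
phi(d1) = 0.3527719054; exp(-qT) = 1.0000000000; exp(-rT) = 0.9757976889
N(d2) = 0.2350709849
Rho = K*T*exp(-rT)*N(d2) = 122.0000 * 0.5000 * 0.9757976889 * 0.2350709849 = 13.992285


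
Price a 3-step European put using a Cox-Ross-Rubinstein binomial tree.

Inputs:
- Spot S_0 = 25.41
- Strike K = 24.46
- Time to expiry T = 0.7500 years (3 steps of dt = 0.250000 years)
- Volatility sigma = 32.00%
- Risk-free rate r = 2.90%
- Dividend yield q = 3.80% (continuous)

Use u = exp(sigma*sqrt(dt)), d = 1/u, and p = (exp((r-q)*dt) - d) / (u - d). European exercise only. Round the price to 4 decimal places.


Answer: Price = V(0,0) = 2.5151

Derivation:
dt = T/N = 0.250000
u = exp(sigma*sqrt(dt)) = 1.173511; d = 1/u = 0.852144
p = (exp((r-q)*dt) - d) / (u - d) = 0.453092
Discount per step: exp(-r*dt) = 0.992776
Stock lattice S(k, i) with i counting down-moves:
  k=0: S(0,0) = 25.4100
  k=1: S(1,0) = 29.8189; S(1,1) = 21.6530
  k=2: S(2,0) = 34.9928; S(2,1) = 25.4100; S(2,2) = 18.4514
  k=3: S(3,0) = 41.0645; S(3,1) = 29.8189; S(3,2) = 21.6530; S(3,3) = 15.7233
Terminal payoffs V(N, i) = max(K - S_T, 0):
  V(3,0) = 0.000000; V(3,1) = 0.000000; V(3,2) = 2.807026; V(3,3) = 8.736714
Backward induction: V(k, i) = exp(-r*dt) * [p * V(k+1, i) + (1-p) * V(k+1, i+1)].
  V(2,0) = exp(-r*dt) * [p*0.000000 + (1-p)*0.000000] = 0.000000
  V(2,1) = exp(-r*dt) * [p*0.000000 + (1-p)*2.807026] = 1.524096
  V(2,2) = exp(-r*dt) * [p*2.807026 + (1-p)*8.736714] = 6.006318
  V(1,0) = exp(-r*dt) * [p*0.000000 + (1-p)*1.524096] = 0.827520
  V(1,1) = exp(-r*dt) * [p*1.524096 + (1-p)*6.006318] = 3.946743
  V(0,0) = exp(-r*dt) * [p*0.827520 + (1-p)*3.946743] = 2.515148


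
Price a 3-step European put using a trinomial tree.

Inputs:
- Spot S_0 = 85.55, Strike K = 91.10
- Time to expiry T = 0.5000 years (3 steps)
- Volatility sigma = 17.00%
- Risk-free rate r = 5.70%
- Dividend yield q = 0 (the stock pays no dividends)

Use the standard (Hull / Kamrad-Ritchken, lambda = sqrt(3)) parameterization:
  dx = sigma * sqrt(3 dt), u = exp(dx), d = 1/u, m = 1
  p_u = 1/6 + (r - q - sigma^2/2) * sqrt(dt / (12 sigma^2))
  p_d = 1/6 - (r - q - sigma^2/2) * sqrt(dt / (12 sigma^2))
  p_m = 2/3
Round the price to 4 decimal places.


dt = T/N = 0.166667; dx = sigma*sqrt(3*dt) = 0.120208
u = exp(dx) = 1.127732; d = 1/u = 0.886736
p_u = 0.196164, p_m = 0.666667, p_d = 0.137169
Discount per step: exp(-r*dt) = 0.990545
Stock lattice S(k, j) with j the centered position index:
  k=0: S(0,+0) = 85.5500
  k=1: S(1,-1) = 75.8603; S(1,+0) = 85.5500; S(1,+1) = 96.4774
  k=2: S(2,-2) = 67.2680; S(2,-1) = 75.8603; S(2,+0) = 85.5500; S(2,+1) = 96.4774; S(2,+2) = 108.8006
  k=3: S(3,-3) = 59.6489; S(3,-2) = 67.2680; S(3,-1) = 75.8603; S(3,+0) = 85.5500; S(3,+1) = 96.4774; S(3,+2) = 108.8006; S(3,+3) = 122.6979
Terminal payoffs V(N, j) = max(K - S_T, 0):
  V(3,-3) = 31.451050; V(3,-2) = 23.831996; V(3,-1) = 15.239749; V(3,+0) = 5.550000; V(3,+1) = 0.000000; V(3,+2) = 0.000000; V(3,+3) = 0.000000
Backward induction: V(k, j) = exp(-r*dt) * [p_u * V(k+1, j+1) + p_m * V(k+1, j) + p_d * V(k+1, j-1)]
  V(2,-2) = exp(-r*dt) * [p_u*15.239749 + p_m*23.831996 + p_d*31.451050] = 22.972328
  V(2,-1) = exp(-r*dt) * [p_u*5.550000 + p_m*15.239749 + p_d*23.831996] = 14.380296
  V(2,+0) = exp(-r*dt) * [p_u*0.000000 + p_m*5.550000 + p_d*15.239749] = 5.735676
  V(2,+1) = exp(-r*dt) * [p_u*0.000000 + p_m*0.000000 + p_d*5.550000] = 0.754091
  V(2,+2) = exp(-r*dt) * [p_u*0.000000 + p_m*0.000000 + p_d*0.000000] = 0.000000
  V(1,-1) = exp(-r*dt) * [p_u*5.735676 + p_m*14.380296 + p_d*22.972328] = 13.732018
  V(1,+0) = exp(-r*dt) * [p_u*0.754091 + p_m*5.735676 + p_d*14.380296] = 5.888041
  V(1,+1) = exp(-r*dt) * [p_u*0.000000 + p_m*0.754091 + p_d*5.735676] = 1.277294
  V(0,+0) = exp(-r*dt) * [p_u*1.277294 + p_m*5.888041 + p_d*13.732018] = 6.002237

Answer: Price = V(0,0) = 6.0022


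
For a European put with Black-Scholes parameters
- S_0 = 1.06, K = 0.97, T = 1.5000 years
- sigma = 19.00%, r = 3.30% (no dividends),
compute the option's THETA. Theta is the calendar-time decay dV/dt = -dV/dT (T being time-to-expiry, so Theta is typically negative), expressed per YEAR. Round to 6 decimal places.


Answer: Theta = -0.015847

Derivation:
d1 = 0.7103654143; d2 = 0.4776638887
phi(d1) = 0.3099798313; exp(-qT) = 1.0000000000; exp(-rT) = 0.9517051581
Theta = -S*exp(-qT)*phi(d1)*sigma/(2*sqrt(T)) + r*K*exp(-rT)*N(-d2) - q*S*exp(-qT)*N(-d1)
N(-d1) = 0.2387387823; N(-d2) = 0.3164447252; sqrt(T) = 1.2247448714
Term 1 = -1.0600 * 1.0000000000 * 0.3099798313 * 0.1900 / (2 * 1.2247448714) = -0.0254869155
Term 2 = 0.0330 * 0.9700 * 0.9517051581 * 0.3164447252 = 0.0096401981
Term 3 = 0 (no dividend yield, q = 0)
Theta = -0.0254869155 + (0.0096401981) + (0.0000000000) = -0.015847


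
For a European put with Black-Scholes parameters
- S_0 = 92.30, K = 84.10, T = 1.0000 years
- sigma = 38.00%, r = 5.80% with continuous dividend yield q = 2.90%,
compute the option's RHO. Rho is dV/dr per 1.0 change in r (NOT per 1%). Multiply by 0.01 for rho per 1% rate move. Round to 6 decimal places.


d1 = 0.5111515119; d2 = 0.1311515119
phi(d1) = 0.3500859906; exp(-qT) = 0.9714164645; exp(-rT) = 0.9436499474
N(-d2) = 0.4478277262
Rho = -K*T*exp(-rT)*N(-d2) = -84.1000 * 1.0000 * 0.9436499474 * 0.4478277262 = -35.540039

Answer: Rho = -35.540039


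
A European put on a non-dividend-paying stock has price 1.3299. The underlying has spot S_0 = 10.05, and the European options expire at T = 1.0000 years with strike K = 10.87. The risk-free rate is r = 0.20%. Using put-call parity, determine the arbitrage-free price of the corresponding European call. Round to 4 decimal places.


Answer: Call price = 0.5316

Derivation:
Put-call parity: C - P = S_0 * exp(-qT) - K * exp(-rT).
S_0 * exp(-qT) = 10.0500 * 1.00000000 = 10.05000000
K * exp(-rT) = 10.8700 * 0.99800200 = 10.84828173
C = P + S*exp(-qT) - K*exp(-rT)
C = 1.3299 + 10.05000000 - 10.84828173 = 0.5316


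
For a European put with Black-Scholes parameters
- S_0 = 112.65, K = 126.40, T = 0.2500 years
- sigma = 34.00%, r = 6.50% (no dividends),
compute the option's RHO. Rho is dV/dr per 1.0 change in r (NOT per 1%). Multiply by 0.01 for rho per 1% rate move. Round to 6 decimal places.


d1 = -0.4968577343; d2 = -0.6668577343
phi(d1) = 0.3526171621; exp(-qT) = 1.0000000000; exp(-rT) = 0.9838813190
N(-d2) = 0.7475684947
Rho = -K*T*exp(-rT)*N(-d2) = -126.4000 * 0.2500 * 0.9838813190 * 0.7475684947 = -23.242390

Answer: Rho = -23.242390


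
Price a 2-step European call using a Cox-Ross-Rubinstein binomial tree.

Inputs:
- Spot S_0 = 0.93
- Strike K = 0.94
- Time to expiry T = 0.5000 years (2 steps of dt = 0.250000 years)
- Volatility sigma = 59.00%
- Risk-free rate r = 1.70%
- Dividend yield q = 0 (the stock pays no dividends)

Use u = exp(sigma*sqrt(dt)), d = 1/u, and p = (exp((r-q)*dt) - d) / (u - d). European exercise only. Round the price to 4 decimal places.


dt = T/N = 0.250000
u = exp(sigma*sqrt(dt)) = 1.343126; d = 1/u = 0.744532
p = (exp((r-q)*dt) - d) / (u - d) = 0.433895
Discount per step: exp(-r*dt) = 0.995759
Stock lattice S(k, i) with i counting down-moves:
  k=0: S(0,0) = 0.9300
  k=1: S(1,0) = 1.2491; S(1,1) = 0.6924
  k=2: S(2,0) = 1.6777; S(2,1) = 0.9300; S(2,2) = 0.5155
Terminal payoffs V(N, i) = max(S_T - K, 0):
  V(2,0) = 0.737709; V(2,1) = 0.000000; V(2,2) = 0.000000
Backward induction: V(k, i) = exp(-r*dt) * [p * V(k+1, i) + (1-p) * V(k+1, i+1)].
  V(1,0) = exp(-r*dt) * [p*0.737709 + (1-p)*0.000000] = 0.318731
  V(1,1) = exp(-r*dt) * [p*0.000000 + (1-p)*0.000000] = 0.000000
  V(0,0) = exp(-r*dt) * [p*0.318731 + (1-p)*0.000000] = 0.137709

Answer: Price = V(0,0) = 0.1377


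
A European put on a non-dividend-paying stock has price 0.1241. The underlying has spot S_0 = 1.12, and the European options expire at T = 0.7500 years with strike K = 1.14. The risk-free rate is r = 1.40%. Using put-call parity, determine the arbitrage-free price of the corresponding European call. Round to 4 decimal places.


Put-call parity: C - P = S_0 * exp(-qT) - K * exp(-rT).
S_0 * exp(-qT) = 1.1200 * 1.00000000 = 1.12000000
K * exp(-rT) = 1.1400 * 0.98955493 = 1.12809262
C = P + S*exp(-qT) - K*exp(-rT)
C = 0.1241 + 1.12000000 - 1.12809262 = 0.1160

Answer: Call price = 0.1160


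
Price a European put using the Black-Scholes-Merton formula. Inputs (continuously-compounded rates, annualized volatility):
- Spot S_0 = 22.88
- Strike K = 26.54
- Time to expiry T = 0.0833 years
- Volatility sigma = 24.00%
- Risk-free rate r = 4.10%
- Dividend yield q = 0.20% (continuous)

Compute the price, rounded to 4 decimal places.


Answer: Price = 3.5845

Derivation:
d1 = (ln(S/K) + (r - q + 0.5*sigma^2) * T) / (sigma * sqrt(T)) = -2.06071725
d2 = d1 - sigma * sqrt(T) = -2.12998543
exp(-rT) = 0.99659053; exp(-qT) = 0.99983341
P = K * exp(-rT) * N(-d2) - S_0 * exp(-qT) * N(-d1)
N(-d1) = 0.98033499; N(-d2) = 0.98341359
P = 26.5400 * 0.99659053 * 0.98341359 - 22.8800 * 0.99983341 * 0.98033499 = 3.5845


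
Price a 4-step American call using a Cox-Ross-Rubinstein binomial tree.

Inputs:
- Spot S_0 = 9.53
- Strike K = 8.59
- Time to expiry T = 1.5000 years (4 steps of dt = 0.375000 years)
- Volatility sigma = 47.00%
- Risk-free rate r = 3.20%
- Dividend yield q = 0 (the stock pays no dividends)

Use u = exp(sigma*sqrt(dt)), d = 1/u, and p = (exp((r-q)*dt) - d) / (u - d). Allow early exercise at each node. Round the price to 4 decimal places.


dt = T/N = 0.375000
u = exp(sigma*sqrt(dt)) = 1.333511; d = 1/u = 0.749900
p = (exp((r-q)*dt) - d) / (u - d) = 0.449224
Discount per step: exp(-r*dt) = 0.988072
Stock lattice S(k, i) with i counting down-moves:
  k=0: S(0,0) = 9.5300
  k=1: S(1,0) = 12.7084; S(1,1) = 7.1465
  k=2: S(2,0) = 16.9467; S(2,1) = 9.5300; S(2,2) = 5.3592
  k=3: S(3,0) = 22.5986; S(3,1) = 12.7084; S(3,2) = 7.1465; S(3,3) = 4.0189
  k=4: S(4,0) = 30.1355; S(4,1) = 16.9467; S(4,2) = 9.5300; S(4,3) = 5.3592; S(4,4) = 3.0137
Terminal payoffs V(N, i) = max(S_T - K, 0):
  V(4,0) = 21.545531; V(4,1) = 8.356729; V(4,2) = 0.940000; V(4,3) = 0.000000; V(4,4) = 0.000000
Backward induction: V(k, i) = exp(-r*dt) * [p * V(k+1, i) + (1-p) * V(k+1, i+1)]; then take max(V_cont, immediate exercise) for American.
  V(3,0) = exp(-r*dt) * [p*21.545531 + (1-p)*8.356729] = 14.111107; exercise = 14.008643; V(3,0) = max -> 14.111107
  V(3,1) = exp(-r*dt) * [p*8.356729 + (1-p)*0.940000] = 4.220820; exercise = 4.118356; V(3,1) = max -> 4.220820
  V(3,2) = exp(-r*dt) * [p*0.940000 + (1-p)*0.000000] = 0.417234; exercise = 0.000000; V(3,2) = max -> 0.417234
  V(3,3) = exp(-r*dt) * [p*0.000000 + (1-p)*0.000000] = 0.000000; exercise = 0.000000; V(3,3) = max -> 0.000000
  V(2,0) = exp(-r*dt) * [p*14.111107 + (1-p)*4.220820] = 8.560434; exercise = 8.356729; V(2,0) = max -> 8.560434
  V(2,1) = exp(-r*dt) * [p*4.220820 + (1-p)*0.417234] = 2.100539; exercise = 0.940000; V(2,1) = max -> 2.100539
  V(2,2) = exp(-r*dt) * [p*0.417234 + (1-p)*0.000000] = 0.185196; exercise = 0.000000; V(2,2) = max -> 0.185196
  V(1,0) = exp(-r*dt) * [p*8.560434 + (1-p)*2.100539] = 4.942811; exercise = 4.118356; V(1,0) = max -> 4.942811
  V(1,1) = exp(-r*dt) * [p*2.100539 + (1-p)*0.185196] = 1.033143; exercise = 0.000000; V(1,1) = max -> 1.033143
  V(0,0) = exp(-r*dt) * [p*4.942811 + (1-p)*1.033143] = 2.756187; exercise = 0.940000; V(0,0) = max -> 2.756187

Answer: Price = V(0,0) = 2.7562


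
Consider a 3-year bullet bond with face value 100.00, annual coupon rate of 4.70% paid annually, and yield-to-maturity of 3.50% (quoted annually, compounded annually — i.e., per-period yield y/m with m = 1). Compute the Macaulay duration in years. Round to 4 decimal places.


Coupon per period c = face * coupon_rate / m = 4.700000
Periods per year m = 1; per-period yield y/m = 0.035000
Number of cashflows N = 3
Cashflows (t years, CF_t, discount factor 1/(1+y/m)^(m*t), PV):
  t = 1.0000: CF_t = 4.700000, DF = 0.966184, PV = 4.541063
  t = 2.0000: CF_t = 4.700000, DF = 0.933511, PV = 4.387500
  t = 3.0000: CF_t = 104.700000, DF = 0.901943, PV = 94.433401
Price P = sum_t PV_t = 103.361964
Macaulay numerator sum_t t * PV_t:
  t * PV_t at t = 1.0000: 4.541063
  t * PV_t at t = 2.0000: 8.775001
  t * PV_t at t = 3.0000: 283.300204
Macaulay duration D = (sum_t t * PV_t) / P = 296.616267 / 103.361964 = 2.869685

Answer: Macaulay duration = 2.8697 years


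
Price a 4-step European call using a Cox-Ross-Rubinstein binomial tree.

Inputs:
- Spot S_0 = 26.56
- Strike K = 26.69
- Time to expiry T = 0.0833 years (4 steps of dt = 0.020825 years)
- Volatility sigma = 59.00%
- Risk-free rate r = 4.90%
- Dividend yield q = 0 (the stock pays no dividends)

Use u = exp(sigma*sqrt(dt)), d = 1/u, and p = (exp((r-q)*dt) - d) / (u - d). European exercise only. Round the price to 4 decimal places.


Answer: Price = V(0,0) = 1.7076

Derivation:
dt = T/N = 0.020825
u = exp(sigma*sqrt(dt)) = 1.088872; d = 1/u = 0.918382
p = (exp((r-q)*dt) - d) / (u - d) = 0.484716
Discount per step: exp(-r*dt) = 0.998980
Stock lattice S(k, i) with i counting down-moves:
  k=0: S(0,0) = 26.5600
  k=1: S(1,0) = 28.9204; S(1,1) = 24.3922
  k=2: S(2,0) = 31.4906; S(2,1) = 26.5600; S(2,2) = 22.4014
  k=3: S(3,0) = 34.2893; S(3,1) = 28.9204; S(3,2) = 24.3922; S(3,3) = 20.5730
  k=4: S(4,0) = 37.3366; S(4,1) = 31.4906; S(4,2) = 26.5600; S(4,3) = 22.4014; S(4,4) = 18.8939
Terminal payoffs V(N, i) = max(S_T - K, 0):
  V(4,0) = 10.646629; V(4,1) = 4.800647; V(4,2) = 0.000000; V(4,3) = 0.000000; V(4,4) = 0.000000
Backward induction: V(k, i) = exp(-r*dt) * [p * V(k+1, i) + (1-p) * V(k+1, i+1)].
  V(3,0) = exp(-r*dt) * [p*10.646629 + (1-p)*4.800647] = 7.626500
  V(3,1) = exp(-r*dt) * [p*4.800647 + (1-p)*0.000000] = 2.324575
  V(3,2) = exp(-r*dt) * [p*0.000000 + (1-p)*0.000000] = 0.000000
  V(3,3) = exp(-r*dt) * [p*0.000000 + (1-p)*0.000000] = 0.000000
  V(2,0) = exp(-r*dt) * [p*7.626500 + (1-p)*2.324575] = 4.889509
  V(2,1) = exp(-r*dt) * [p*2.324575 + (1-p)*0.000000] = 1.125609
  V(2,2) = exp(-r*dt) * [p*0.000000 + (1-p)*0.000000] = 0.000000
  V(1,0) = exp(-r*dt) * [p*4.889509 + (1-p)*1.125609] = 2.947021
  V(1,1) = exp(-r*dt) * [p*1.125609 + (1-p)*0.000000] = 0.545044
  V(0,0) = exp(-r*dt) * [p*2.947021 + (1-p)*0.545044] = 1.707576


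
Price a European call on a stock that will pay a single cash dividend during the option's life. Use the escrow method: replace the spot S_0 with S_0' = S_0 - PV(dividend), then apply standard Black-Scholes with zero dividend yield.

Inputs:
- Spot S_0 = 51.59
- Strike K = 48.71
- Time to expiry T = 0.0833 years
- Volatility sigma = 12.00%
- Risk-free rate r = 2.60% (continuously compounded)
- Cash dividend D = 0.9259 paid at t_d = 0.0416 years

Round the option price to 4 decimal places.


PV(D) = D * exp(-r * t_d) = 0.9259 * 0.99891898 = 0.92489909
S_0' = S_0 - PV(D) = 51.5900 - 0.92489909 = 50.66510091
d1 = (ln(S_0'/K) + (r + sigma^2/2)*T) / (sigma*sqrt(T)) = 1.21610079
d2 = d1 - sigma*sqrt(T) = 1.18146670
exp(-rT) = 0.99783654
N(d1) = 0.88802673; N(d2) = 0.88129131
C = S_0' * N(d1) - K * exp(-rT) * N(d2) = 50.66510091 * 0.88802673 - 48.7100 * 0.99783654 * 0.88129131 = 2.1571

Answer: Price = 2.1571


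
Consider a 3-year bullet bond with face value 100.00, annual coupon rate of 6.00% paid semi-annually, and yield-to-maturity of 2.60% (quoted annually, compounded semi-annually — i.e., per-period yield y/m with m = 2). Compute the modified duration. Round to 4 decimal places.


Answer: Modified duration = 2.7651

Derivation:
Coupon per period c = face * coupon_rate / m = 3.000000
Periods per year m = 2; per-period yield y/m = 0.013000
Number of cashflows N = 6
Cashflows (t years, CF_t, discount factor 1/(1+y/m)^(m*t), PV):
  t = 0.5000: CF_t = 3.000000, DF = 0.987167, PV = 2.961500
  t = 1.0000: CF_t = 3.000000, DF = 0.974498, PV = 2.923495
  t = 1.5000: CF_t = 3.000000, DF = 0.961992, PV = 2.885977
  t = 2.0000: CF_t = 3.000000, DF = 0.949647, PV = 2.848941
  t = 2.5000: CF_t = 3.000000, DF = 0.937460, PV = 2.812380
  t = 3.0000: CF_t = 103.000000, DF = 0.925429, PV = 95.319236
Price P = sum_t PV_t = 109.751530
First compute Macaulay numerator sum_t t * PV_t:
  t * PV_t at t = 0.5000: 1.480750
  t * PV_t at t = 1.0000: 2.923495
  t * PV_t at t = 1.5000: 4.328966
  t * PV_t at t = 2.0000: 5.697882
  t * PV_t at t = 2.5000: 7.030950
  t * PV_t at t = 3.0000: 285.957708
Macaulay duration D = 307.419752 / 109.751530 = 2.801052
Modified duration = D / (1 + y/m) = 2.801052 / (1 + 0.013000) = 2.765106
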